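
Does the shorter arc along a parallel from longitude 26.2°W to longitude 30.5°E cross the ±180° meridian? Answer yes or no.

No

Signed shortest Δλ = ((30.5 − -26.2 + 180) mod 360) − 180 = 56.7°.
Going east by 56.7° from -26.2° reaches +30.5° without touching 180°.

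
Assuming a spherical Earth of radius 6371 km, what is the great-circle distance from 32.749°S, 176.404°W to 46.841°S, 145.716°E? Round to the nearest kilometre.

3551 km

Δλ = 145.716 − -176.404 = 322.120°; wrapped into (−180°, 180°]: -37.880°.
Δφ = -46.841 − -32.749 = -14.092°.
a = sin²(Δφ/2) + cos φ₁ · cos φ₂ · sin²(Δλ/2) = 0.075655.
c = 2·atan2(√a, √(1−a)) = 0.55729 rad → d = 6371·c ≈ 3550.52 km.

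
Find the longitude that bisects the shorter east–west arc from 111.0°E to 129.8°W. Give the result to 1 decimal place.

170.6°E

Signed shortest Δλ from +111.0° to -129.8° is +119.2°.
Midpoint longitude = +111.0° + (+119.2°)/2 = +111.0° + 59.6° = +170.6°.
(The naïve average (+111.0 + -129.8)/2 = -9.4° is on the wrong side of the globe.)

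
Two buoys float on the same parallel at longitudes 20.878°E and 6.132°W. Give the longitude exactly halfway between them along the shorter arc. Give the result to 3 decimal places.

7.373°E

Signed shortest Δλ from +20.878° to -6.132° is -27.010°.
Midpoint longitude = +20.878° + (-27.010°)/2 = +20.878° − 13.505° = +7.373°.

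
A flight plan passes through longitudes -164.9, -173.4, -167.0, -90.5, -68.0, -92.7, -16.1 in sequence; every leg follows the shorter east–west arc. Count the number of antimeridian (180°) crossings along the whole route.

Leg 1: -164.9° → -173.4°, shortest Δλ = -8.5° (west) — does not cross 180°.
Leg 2: -173.4° → -167.0°, shortest Δλ = 6.4° (east) — does not cross 180°.
Leg 3: -167.0° → -90.5°, shortest Δλ = 76.5° (east) — does not cross 180°.
Leg 4: -90.5° → -68.0°, shortest Δλ = 22.5° (east) — does not cross 180°.
Leg 5: -68.0° → -92.7°, shortest Δλ = -24.7° (west) — does not cross 180°.
Leg 6: -92.7° → -16.1°, shortest Δλ = 76.6° (east) — does not cross 180°.
Total crossings: 0.

0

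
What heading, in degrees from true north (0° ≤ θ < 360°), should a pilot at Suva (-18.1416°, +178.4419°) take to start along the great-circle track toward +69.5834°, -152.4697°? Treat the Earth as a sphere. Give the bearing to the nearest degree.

10°

Δλ = -152.4697 − 178.4419 = -330.9116°; wrapped into (−180°, 180°]: 29.0884°.
θ = atan2( sin Δλ · cos φ₂ , cos φ₁ · sin φ₂ − sin φ₁ · cos φ₂ · cos Δλ )
  = atan2(0.16959, 0.98551) = 9.764° → normalised to [0°, 360°): 9.764°.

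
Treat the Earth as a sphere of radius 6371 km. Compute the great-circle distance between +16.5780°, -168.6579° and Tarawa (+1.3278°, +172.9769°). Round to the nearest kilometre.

Δλ = 172.9769 − -168.6579 = 341.6348°; wrapped into (−180°, 180°]: -18.3652°.
Δφ = 1.3278 − 16.5780 = -15.2502°.
a = sin²(Δφ/2) + cos φ₁ · cos φ₂ · sin²(Δλ/2) = 0.042008.
c = 2·atan2(√a, √(1−a)) = 0.41284 rad → d = 6371·c ≈ 2630.22 km.

2630 km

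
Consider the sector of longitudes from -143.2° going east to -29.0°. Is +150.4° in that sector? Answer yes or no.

Band width going east from -143.2° to -29.0°: ((-29.0 − -143.2) mod 360) = 114.2°.
Offset of +150.4° east of the west edge: ((150.4 − -143.2) mod 360) = 293.6°.
293.6° > 114.2° ⇒ outside.

No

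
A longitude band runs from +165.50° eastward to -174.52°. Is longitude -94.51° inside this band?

Band width going east from +165.50° to -174.52°: ((-174.52 − 165.50) mod 360) = 19.98°.
Offset of -94.51° east of the west edge: ((-94.51 − 165.50) mod 360) = 99.99°.
99.99° > 19.98° ⇒ outside.

No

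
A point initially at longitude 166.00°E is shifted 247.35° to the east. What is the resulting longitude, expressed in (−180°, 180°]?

53.35°E

Start at +166.00°; shift +247.35° → +413.35°.
+413.35° lies outside (−180°, 180°]; subtract 360° → +53.35°.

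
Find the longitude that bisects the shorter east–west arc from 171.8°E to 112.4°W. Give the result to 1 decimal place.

150.3°W

Signed shortest Δλ from +171.8° to -112.4° is +75.8°.
Midpoint longitude = +171.8° + (+75.8°)/2 = +171.8° + 37.9° = +209.7°.
Normalise into (−180°, 180°]: -150.3°.
(The naïve average (+171.8 + -112.4)/2 = 29.7° is on the wrong side of the globe.)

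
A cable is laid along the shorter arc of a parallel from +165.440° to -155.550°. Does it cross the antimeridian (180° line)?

Yes

Naïve |-155.550 − 165.440| = 320.99° > 180°, so the shorter arc goes the other way round — across 180°.
Signed shortest Δλ = ((-155.550 − 165.440 + 180) mod 360) − 180 = 39.01°.
Going east by 39.01° from +165.440° passes through 180° before reaching -155.550°.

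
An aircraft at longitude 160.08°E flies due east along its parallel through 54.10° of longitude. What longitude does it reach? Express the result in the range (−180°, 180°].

145.82°W

Start at +160.08°; shift +54.10° → +214.18°.
+214.18° lies outside (−180°, 180°]; subtract 360° → -145.82°.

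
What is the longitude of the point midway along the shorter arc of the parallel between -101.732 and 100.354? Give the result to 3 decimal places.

+179.311°

Signed shortest Δλ from -101.732° to +100.354° is -157.914°.
Midpoint longitude = -101.732° + (-157.914°)/2 = -101.732° − 78.957° = -180.689°.
Normalise into (−180°, 180°]: +179.311°.
(The naïve average (-101.732 + +100.354)/2 = -0.689° is on the wrong side of the globe.)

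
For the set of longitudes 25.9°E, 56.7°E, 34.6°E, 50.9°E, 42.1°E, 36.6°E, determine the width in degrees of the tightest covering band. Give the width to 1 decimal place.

30.8°

Sort the longitudes: +25.9°, +34.6°, +36.6°, +42.1°, +50.9°, +56.7°.
Eastward gaps between consecutive values (wrapping around): 8.7°, 2.0°, 5.5°, 8.8°, 5.8°, 329.2°.
Largest gap = 329.2° ⇒ minimal covering band is its complement: 360° − 329.2° = 30.8°.
Band runs from +25.9° eastward to +56.7°.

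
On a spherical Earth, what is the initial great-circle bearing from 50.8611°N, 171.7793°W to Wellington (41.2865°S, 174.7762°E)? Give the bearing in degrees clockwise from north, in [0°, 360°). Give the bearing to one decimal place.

Δλ = 174.7762 − -171.7793 = 346.5555°; wrapped into (−180°, 180°]: -13.4445°.
θ = atan2( sin Δλ · cos φ₂ , cos φ₁ · sin φ₂ − sin φ₁ · cos φ₂ · cos Δλ )
  = atan2(-0.17471, -0.98333) = -169.925° → normalised to [0°, 360°): 190.075°.

190.1°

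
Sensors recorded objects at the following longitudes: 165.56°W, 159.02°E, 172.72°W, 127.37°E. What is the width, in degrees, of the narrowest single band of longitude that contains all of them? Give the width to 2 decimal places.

Sort the longitudes: -172.72°, -165.56°, +127.37°, +159.02°.
Eastward gaps between consecutive values (wrapping around): 7.16°, 292.93°, 31.65°, 28.26°.
Largest gap = 292.93° ⇒ minimal covering band is its complement: 360° − 292.93° = 67.07°.
Band runs from +127.37° eastward to -165.56°, crossing the antimeridian.

67.07°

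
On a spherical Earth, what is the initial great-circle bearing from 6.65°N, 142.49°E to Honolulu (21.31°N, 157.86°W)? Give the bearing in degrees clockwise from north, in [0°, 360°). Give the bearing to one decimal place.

69.1°

Δλ = -157.86 − 142.49 = -300.35°; wrapped into (−180°, 180°]: 59.65°.
θ = atan2( sin Δλ · cos φ₂ , cos φ₁ · sin φ₂ − sin φ₁ · cos φ₂ · cos Δλ )
  = atan2(0.80395, 0.30646) = 69.134° → normalised to [0°, 360°): 69.134°.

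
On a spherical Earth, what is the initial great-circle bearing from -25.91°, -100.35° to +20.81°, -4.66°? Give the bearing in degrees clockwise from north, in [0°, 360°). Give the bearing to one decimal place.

73.3°

Δλ = -4.66 − -100.35 = 95.69°.
θ = atan2( sin Δλ · cos φ₂ , cos φ₁ · sin φ₂ − sin φ₁ · cos φ₂ · cos Δλ )
  = atan2(0.93016, 0.27906) = 73.300° → normalised to [0°, 360°): 73.300°.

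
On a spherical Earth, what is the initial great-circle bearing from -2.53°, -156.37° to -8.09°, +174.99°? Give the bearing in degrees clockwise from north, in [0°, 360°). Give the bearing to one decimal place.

Δλ = 174.99 − -156.37 = 331.36°; wrapped into (−180°, 180°]: -28.64°.
θ = atan2( sin Δλ · cos φ₂ , cos φ₁ · sin φ₂ − sin φ₁ · cos φ₂ · cos Δλ )
  = atan2(-0.47453, -0.10224) = -102.158° → normalised to [0°, 360°): 257.842°.

257.8°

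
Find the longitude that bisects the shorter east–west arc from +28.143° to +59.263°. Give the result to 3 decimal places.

+43.703°

Signed shortest Δλ from +28.143° to +59.263° is +31.120°.
Midpoint longitude = +28.143° + (+31.120°)/2 = +28.143° + 15.560° = +43.703°.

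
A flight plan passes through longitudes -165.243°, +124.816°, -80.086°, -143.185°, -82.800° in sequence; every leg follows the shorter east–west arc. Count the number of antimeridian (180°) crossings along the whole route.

Leg 1: -165.243° → +124.816°, shortest Δλ = -69.941° (west) — crosses 180°.
Leg 2: +124.816° → -80.086°, shortest Δλ = 155.098° (east) — crosses 180°.
Leg 3: -80.086° → -143.185°, shortest Δλ = -63.099° (west) — does not cross 180°.
Leg 4: -143.185° → -82.800°, shortest Δλ = 60.385° (east) — does not cross 180°.
Total crossings: 2.

2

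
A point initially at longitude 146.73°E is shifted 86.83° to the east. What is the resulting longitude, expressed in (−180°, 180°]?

Start at +146.73°; shift +86.83° → +233.56°.
+233.56° lies outside (−180°, 180°]; subtract 360° → -126.44°.

126.44°W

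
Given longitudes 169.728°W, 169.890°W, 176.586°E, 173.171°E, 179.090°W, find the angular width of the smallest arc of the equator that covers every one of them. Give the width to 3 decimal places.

Sort the longitudes: -179.090°, -169.890°, -169.728°, +173.171°, +176.586°.
Eastward gaps between consecutive values (wrapping around): 9.200°, 0.162°, 342.899°, 3.415°, 4.324°.
Largest gap = 342.899° ⇒ minimal covering band is its complement: 360° − 342.899° = 17.101°.
Band runs from +173.171° eastward to -169.728°, crossing the antimeridian.

17.101°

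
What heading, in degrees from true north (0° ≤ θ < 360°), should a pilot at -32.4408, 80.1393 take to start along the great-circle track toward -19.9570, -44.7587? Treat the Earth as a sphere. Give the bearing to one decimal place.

Δλ = -44.7587 − 80.1393 = -124.8980°.
θ = atan2( sin Δλ · cos φ₂ , cos φ₁ · sin φ₂ − sin φ₁ · cos φ₂ · cos Δλ )
  = atan2(-0.77092, -0.57652) = -126.790° → normalised to [0°, 360°): 233.210°.

233.2°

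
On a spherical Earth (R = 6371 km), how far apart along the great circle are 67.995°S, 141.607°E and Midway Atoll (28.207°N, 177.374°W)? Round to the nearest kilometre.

Δλ = -177.374 − 141.607 = -318.981°; wrapped into (−180°, 180°]: 41.019°.
Δφ = 28.207 − -67.995 = 96.202°.
a = sin²(Δφ/2) + cos φ₁ · cos φ₂ · sin²(Δλ/2) = 0.594549.
c = 2·atan2(√a, √(1−a)) = 1.76104 rad → d = 6371·c ≈ 11219.59 km.

11220 km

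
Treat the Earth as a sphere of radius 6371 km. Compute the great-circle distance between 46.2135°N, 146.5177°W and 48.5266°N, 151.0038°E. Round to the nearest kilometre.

Δλ = 151.0038 − -146.5177 = 297.5215°; wrapped into (−180°, 180°]: -62.4785°.
Δφ = 48.5266 − 46.2135 = 2.3131°.
a = sin²(Δφ/2) + cos φ₁ · cos φ₂ · sin²(Δλ/2) = 0.123665.
c = 2·atan2(√a, √(1−a)) = 0.71869 rad → d = 6371·c ≈ 4578.76 km.

4579 km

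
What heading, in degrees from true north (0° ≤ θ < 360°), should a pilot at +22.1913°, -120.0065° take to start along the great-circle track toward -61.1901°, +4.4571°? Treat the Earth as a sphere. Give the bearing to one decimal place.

150.7°

Δλ = 4.4571 − -120.0065 = 124.4636°.
θ = atan2( sin Δλ · cos φ₂ , cos φ₁ · sin φ₂ − sin φ₁ · cos φ₂ · cos Δλ )
  = atan2(0.39732, -0.70832) = 150.710° → normalised to [0°, 360°): 150.710°.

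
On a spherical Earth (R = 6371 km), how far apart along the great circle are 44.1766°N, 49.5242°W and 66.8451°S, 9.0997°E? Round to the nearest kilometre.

13299 km

Δλ = 9.0997 − -49.5242 = 58.6239°.
Δφ = -66.8451 − 44.1766 = -111.0217°.
a = sin²(Δφ/2) + cos φ₁ · cos φ₂ · sin²(Δλ/2) = 0.746952.
c = 2·atan2(√a, √(1−a)) = 2.08737 rad → d = 6371·c ≈ 13298.64 km.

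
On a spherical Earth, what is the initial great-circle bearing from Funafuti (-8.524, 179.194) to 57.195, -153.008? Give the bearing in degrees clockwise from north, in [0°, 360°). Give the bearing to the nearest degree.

Δλ = -153.008 − 179.194 = -332.202°; wrapped into (−180°, 180°]: 27.798°.
θ = atan2( sin Δλ · cos φ₂ , cos φ₁ · sin φ₂ − sin φ₁ · cos φ₂ · cos Δλ )
  = atan2(0.25266, 0.90227) = 15.644° → normalised to [0°, 360°): 15.644°.

16°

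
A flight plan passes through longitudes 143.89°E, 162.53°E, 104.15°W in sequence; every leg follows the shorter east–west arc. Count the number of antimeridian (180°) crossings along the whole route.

Leg 1: +143.89° → +162.53°, shortest Δλ = 18.64° (east) — does not cross 180°.
Leg 2: +162.53° → -104.15°, shortest Δλ = 93.32° (east) — crosses 180°.
Total crossings: 1.

1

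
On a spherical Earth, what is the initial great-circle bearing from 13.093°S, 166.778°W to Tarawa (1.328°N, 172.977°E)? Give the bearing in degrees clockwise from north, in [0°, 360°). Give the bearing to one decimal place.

304.2°

Δλ = 172.977 − -166.778 = 339.755°; wrapped into (−180°, 180°]: -20.245°.
θ = atan2( sin Δλ · cos φ₂ , cos φ₁ · sin φ₂ − sin φ₁ · cos φ₂ · cos Δλ )
  = atan2(-0.34594, 0.23505) = -55.805° → normalised to [0°, 360°): 304.195°.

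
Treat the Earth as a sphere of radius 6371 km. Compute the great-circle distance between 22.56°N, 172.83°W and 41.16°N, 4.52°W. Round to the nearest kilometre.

12828 km

Δλ = -4.52 − -172.83 = 168.31°.
Δφ = 41.16 − 22.56 = 18.60°.
a = sin²(Δφ/2) + cos φ₁ · cos φ₂ · sin²(Δλ/2) = 0.714169.
c = 2·atan2(√a, √(1−a)) = 2.01345 rad → d = 6371·c ≈ 12827.68 km.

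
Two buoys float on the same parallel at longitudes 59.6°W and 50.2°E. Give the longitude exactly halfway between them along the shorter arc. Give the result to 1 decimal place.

4.7°W

Signed shortest Δλ from -59.6° to +50.2° is +109.8°.
Midpoint longitude = -59.6° + (+109.8°)/2 = -59.6° + 54.9° = -4.7°.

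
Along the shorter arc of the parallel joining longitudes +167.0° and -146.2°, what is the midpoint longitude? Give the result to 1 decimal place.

-169.6°

Signed shortest Δλ from +167.0° to -146.2° is +46.8°.
Midpoint longitude = +167.0° + (+46.8°)/2 = +167.0° + 23.4° = +190.4°.
Normalise into (−180°, 180°]: -169.6°.
(The naïve average (+167.0 + -146.2)/2 = 10.4° is on the wrong side of the globe.)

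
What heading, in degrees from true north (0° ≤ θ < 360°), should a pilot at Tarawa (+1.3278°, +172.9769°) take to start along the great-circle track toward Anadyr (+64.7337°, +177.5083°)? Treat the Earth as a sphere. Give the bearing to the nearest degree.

Δλ = 177.5083 − 172.9769 = 4.5314°.
θ = atan2( sin Δλ · cos φ₂ , cos φ₁ · sin φ₂ − sin φ₁ · cos φ₂ · cos Δλ )
  = atan2(0.03372, 0.89423) = 2.160° → normalised to [0°, 360°): 2.160°.

2°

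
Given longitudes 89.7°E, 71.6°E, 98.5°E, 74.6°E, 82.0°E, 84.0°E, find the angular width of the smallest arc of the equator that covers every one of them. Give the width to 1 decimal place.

26.9°

Sort the longitudes: +71.6°, +74.6°, +82.0°, +84.0°, +89.7°, +98.5°.
Eastward gaps between consecutive values (wrapping around): 3.0°, 7.4°, 2.0°, 5.7°, 8.8°, 333.1°.
Largest gap = 333.1° ⇒ minimal covering band is its complement: 360° − 333.1° = 26.9°.
Band runs from +71.6° eastward to +98.5°.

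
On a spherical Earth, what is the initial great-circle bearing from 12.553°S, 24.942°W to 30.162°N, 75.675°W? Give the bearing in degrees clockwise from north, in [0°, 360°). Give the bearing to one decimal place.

312.3°

Δλ = -75.675 − -24.942 = -50.733°.
θ = atan2( sin Δλ · cos φ₂ , cos φ₁ · sin φ₂ − sin φ₁ · cos φ₂ · cos Δλ )
  = atan2(-0.66938, 0.60937) = -47.687° → normalised to [0°, 360°): 312.313°.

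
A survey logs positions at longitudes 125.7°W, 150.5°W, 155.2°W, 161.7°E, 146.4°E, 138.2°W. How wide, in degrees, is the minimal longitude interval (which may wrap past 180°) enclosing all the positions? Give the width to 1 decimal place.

87.9°

Sort the longitudes: -155.2°, -150.5°, -138.2°, -125.7°, +146.4°, +161.7°.
Eastward gaps between consecutive values (wrapping around): 4.7°, 12.3°, 12.5°, 272.1°, 15.3°, 43.1°.
Largest gap = 272.1° ⇒ minimal covering band is its complement: 360° − 272.1° = 87.9°.
Band runs from +146.4° eastward to -125.7°, crossing the antimeridian.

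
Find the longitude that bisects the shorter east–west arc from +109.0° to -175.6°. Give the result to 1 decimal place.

Signed shortest Δλ from +109.0° to -175.6° is +75.4°.
Midpoint longitude = +109.0° + (+75.4°)/2 = +109.0° + 37.7° = +146.7°.
(The naïve average (+109.0 + -175.6)/2 = -33.3° is on the wrong side of the globe.)

+146.7°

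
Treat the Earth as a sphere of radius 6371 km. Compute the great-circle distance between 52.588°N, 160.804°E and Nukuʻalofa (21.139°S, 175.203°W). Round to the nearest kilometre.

8521 km

Δλ = -175.203 − 160.804 = -336.007°; wrapped into (−180°, 180°]: 23.993°.
Δφ = -21.139 − 52.588 = -73.727°.
a = sin²(Δφ/2) + cos φ₁ · cos φ₂ · sin²(Δλ/2) = 0.384374.
c = 2·atan2(√a, √(1−a)) = 1.33743 rad → d = 6371·c ≈ 8520.78 km.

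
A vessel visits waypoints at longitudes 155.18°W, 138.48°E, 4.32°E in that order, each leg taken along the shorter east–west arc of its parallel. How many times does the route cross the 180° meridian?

Leg 1: -155.18° → +138.48°, shortest Δλ = -66.34° (west) — crosses 180°.
Leg 2: +138.48° → +4.32°, shortest Δλ = -134.16° (west) — does not cross 180°.
Total crossings: 1.

1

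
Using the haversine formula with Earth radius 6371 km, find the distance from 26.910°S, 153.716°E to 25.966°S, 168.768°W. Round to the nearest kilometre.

3723 km

Δλ = -168.768 − 153.716 = -322.484°; wrapped into (−180°, 180°]: 37.516°.
Δφ = -25.966 − -26.910 = 0.944°.
a = sin²(Δφ/2) + cos φ₁ · cos φ₂ · sin²(Δλ/2) = 0.082971.
c = 2·atan2(√a, √(1−a)) = 0.58437 rad → d = 6371·c ≈ 3723.03 km.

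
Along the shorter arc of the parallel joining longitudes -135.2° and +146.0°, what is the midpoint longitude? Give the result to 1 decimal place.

-174.6°

Signed shortest Δλ from -135.2° to +146.0° is -78.8°.
Midpoint longitude = -135.2° + (-78.8°)/2 = -135.2° − 39.4° = -174.6°.
(The naïve average (-135.2 + +146.0)/2 = 5.4° is on the wrong side of the globe.)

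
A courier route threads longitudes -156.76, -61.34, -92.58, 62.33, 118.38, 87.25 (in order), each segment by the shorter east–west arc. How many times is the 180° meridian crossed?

0

Leg 1: -156.76° → -61.34°, shortest Δλ = 95.42° (east) — does not cross 180°.
Leg 2: -61.34° → -92.58°, shortest Δλ = -31.24° (west) — does not cross 180°.
Leg 3: -92.58° → +62.33°, shortest Δλ = 154.91° (east) — does not cross 180°.
Leg 4: +62.33° → +118.38°, shortest Δλ = 56.05° (east) — does not cross 180°.
Leg 5: +118.38° → +87.25°, shortest Δλ = -31.13° (west) — does not cross 180°.
Total crossings: 0.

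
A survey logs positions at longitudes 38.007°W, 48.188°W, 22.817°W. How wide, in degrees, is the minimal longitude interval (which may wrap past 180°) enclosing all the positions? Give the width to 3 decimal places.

25.371°

Sort the longitudes: -48.188°, -38.007°, -22.817°.
Eastward gaps between consecutive values (wrapping around): 10.181°, 15.190°, 334.629°.
Largest gap = 334.629° ⇒ minimal covering band is its complement: 360° − 334.629° = 25.371°.
Band runs from -48.188° eastward to -22.817°.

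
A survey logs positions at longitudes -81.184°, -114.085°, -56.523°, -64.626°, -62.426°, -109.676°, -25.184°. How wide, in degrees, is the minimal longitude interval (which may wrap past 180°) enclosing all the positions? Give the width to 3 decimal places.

Sort the longitudes: -114.085°, -109.676°, -81.184°, -64.626°, -62.426°, -56.523°, -25.184°.
Eastward gaps between consecutive values (wrapping around): 4.409°, 28.492°, 16.558°, 2.200°, 5.903°, 31.339°, 271.099°.
Largest gap = 271.099° ⇒ minimal covering band is its complement: 360° − 271.099° = 88.901°.
Band runs from -114.085° eastward to -25.184°.

88.901°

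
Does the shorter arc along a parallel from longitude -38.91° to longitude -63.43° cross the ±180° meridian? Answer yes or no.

No

Signed shortest Δλ = ((-63.43 − -38.91 + 180) mod 360) − 180 = -24.52°.
Going west by 24.52° from -38.91° reaches -63.43° without touching 180°.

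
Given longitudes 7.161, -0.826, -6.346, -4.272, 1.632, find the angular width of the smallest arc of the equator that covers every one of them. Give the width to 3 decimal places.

Sort the longitudes: -6.346°, -4.272°, -0.826°, +1.632°, +7.161°.
Eastward gaps between consecutive values (wrapping around): 2.074°, 3.446°, 2.458°, 5.529°, 346.493°.
Largest gap = 346.493° ⇒ minimal covering band is its complement: 360° − 346.493° = 13.507°.
Band runs from -6.346° eastward to +7.161°.

13.507°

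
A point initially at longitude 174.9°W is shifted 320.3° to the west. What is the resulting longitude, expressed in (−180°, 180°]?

Start at -174.9°; shift −320.3° → -495.2°.
-495.2° lies outside (−180°, 180°]; add 360° → -135.2°.

135.2°W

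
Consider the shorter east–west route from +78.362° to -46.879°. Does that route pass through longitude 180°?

Signed shortest Δλ = ((-46.879 − 78.362 + 180) mod 360) − 180 = -125.241°.
Going west by 125.241° from +78.362° reaches -46.879° without touching 180°.

No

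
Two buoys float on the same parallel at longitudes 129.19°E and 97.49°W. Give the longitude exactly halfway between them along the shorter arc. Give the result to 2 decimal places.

Signed shortest Δλ from +129.19° to -97.49° is +133.32°.
Midpoint longitude = +129.19° + (+133.32°)/2 = +129.19° + 66.66° = +195.85°.
Normalise into (−180°, 180°]: -164.15°.
(The naïve average (+129.19 + -97.49)/2 = 15.85° is on the wrong side of the globe.)

164.15°W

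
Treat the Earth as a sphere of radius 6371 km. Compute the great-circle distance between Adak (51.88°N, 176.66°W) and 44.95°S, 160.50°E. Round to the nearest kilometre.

Δλ = 160.50 − -176.66 = 337.16°; wrapped into (−180°, 180°]: -22.84°.
Δφ = -44.95 − 51.88 = -96.83°.
a = sin²(Δφ/2) + cos φ₁ · cos φ₂ · sin²(Δλ/2) = 0.576589.
c = 2·atan2(√a, √(1−a)) = 1.72458 rad → d = 6371·c ≈ 10987.30 km.

10987 km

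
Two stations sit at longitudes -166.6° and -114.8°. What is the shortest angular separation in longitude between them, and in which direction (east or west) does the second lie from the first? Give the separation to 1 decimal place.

Raw difference: -114.8 − -166.6 = 51.8°.
Normalise into (−180°, 180°]: 51.8° stays 51.8°.
Positive ⇒ the second point lies to the east; separation 51.8°.

51.8° east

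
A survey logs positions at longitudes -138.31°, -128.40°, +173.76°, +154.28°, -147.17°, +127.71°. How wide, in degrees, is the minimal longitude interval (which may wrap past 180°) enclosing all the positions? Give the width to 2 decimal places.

Sort the longitudes: -147.17°, -138.31°, -128.40°, +127.71°, +154.28°, +173.76°.
Eastward gaps between consecutive values (wrapping around): 8.86°, 9.91°, 256.11°, 26.57°, 19.48°, 39.07°.
Largest gap = 256.11° ⇒ minimal covering band is its complement: 360° − 256.11° = 103.89°.
Band runs from +127.71° eastward to -128.40°, crossing the antimeridian.

103.89°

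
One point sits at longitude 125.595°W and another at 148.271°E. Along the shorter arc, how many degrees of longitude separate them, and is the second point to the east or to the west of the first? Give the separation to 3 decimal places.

86.134° west

Raw difference: 148.271 − -125.595 = 273.866°.
Normalise into (−180°, 180°]: 273.866° − 360° = -86.134°.
Negative ⇒ the second point lies to the west; separation 86.134°.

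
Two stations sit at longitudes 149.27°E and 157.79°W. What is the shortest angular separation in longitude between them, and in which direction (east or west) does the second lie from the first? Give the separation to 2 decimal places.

52.94° east

Raw difference: -157.79 − 149.27 = -307.06°.
Normalise into (−180°, 180°]: -307.06° + 360° = 52.94°.
Positive ⇒ the second point lies to the east; separation 52.94°.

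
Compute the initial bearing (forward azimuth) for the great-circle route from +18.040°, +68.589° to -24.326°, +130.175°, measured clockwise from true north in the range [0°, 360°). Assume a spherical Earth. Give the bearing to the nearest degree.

123°

Δλ = 130.175 − 68.589 = 61.586°.
θ = atan2( sin Δλ · cos φ₂ , cos φ₁ · sin φ₂ − sin φ₁ · cos φ₂ · cos Δλ )
  = atan2(0.80144, -0.52595) = 123.275° → normalised to [0°, 360°): 123.275°.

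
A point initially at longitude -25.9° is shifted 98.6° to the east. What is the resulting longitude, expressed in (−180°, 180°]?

+72.7°

Start at -25.9°; shift +98.6° → +72.7°.
+72.7° already lies in (−180°, 180°].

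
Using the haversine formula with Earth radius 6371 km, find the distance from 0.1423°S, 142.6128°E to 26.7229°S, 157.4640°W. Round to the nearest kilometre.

Δλ = -157.4640 − 142.6128 = -300.0768°; wrapped into (−180°, 180°]: 59.9232°.
Δφ = -26.7229 − -0.1423 = -26.5806°.
a = sin²(Δφ/2) + cos φ₁ · cos φ₂ · sin²(Δλ/2) = 0.275626.
c = 2·atan2(√a, √(1−a)) = 1.10543 rad → d = 6371·c ≈ 7042.71 km.

7043 km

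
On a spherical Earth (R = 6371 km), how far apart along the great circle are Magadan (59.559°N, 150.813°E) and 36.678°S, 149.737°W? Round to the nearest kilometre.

Δλ = -149.737 − 150.813 = -300.550°; wrapped into (−180°, 180°]: 59.450°.
Δφ = -36.678 − 59.559 = -96.237°.
a = sin²(Δφ/2) + cos φ₁ · cos φ₂ · sin²(Δλ/2) = 0.654221.
c = 2·atan2(√a, √(1−a)) = 1.88435 rad → d = 6371·c ≈ 12005.19 km.

12005 km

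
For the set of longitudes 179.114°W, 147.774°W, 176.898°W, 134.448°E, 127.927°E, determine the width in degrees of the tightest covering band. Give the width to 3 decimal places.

Sort the longitudes: -179.114°, -176.898°, -147.774°, +127.927°, +134.448°.
Eastward gaps between consecutive values (wrapping around): 2.216°, 29.124°, 275.701°, 6.521°, 46.438°.
Largest gap = 275.701° ⇒ minimal covering band is its complement: 360° − 275.701° = 84.299°.
Band runs from +127.927° eastward to -147.774°, crossing the antimeridian.

84.299°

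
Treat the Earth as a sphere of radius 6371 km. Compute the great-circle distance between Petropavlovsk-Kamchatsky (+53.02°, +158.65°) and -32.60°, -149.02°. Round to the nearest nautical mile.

Δλ = -149.02 − 158.65 = -307.67°; wrapped into (−180°, 180°]: 52.33°.
Δφ = -32.60 − 53.02 = -85.62°.
a = sin²(Δφ/2) + cos φ₁ · cos φ₂ · sin²(Δλ/2) = 0.560352.
c = 2·atan2(√a, √(1−a)) = 1.69180 rad → d = 6371·c ≈ 10778.43 km ≈ 5819.88 nmi.

5820 nmi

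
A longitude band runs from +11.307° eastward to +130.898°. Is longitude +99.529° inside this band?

Yes

Band width going east from +11.307° to +130.898°: ((130.898 − 11.307) mod 360) = 119.591°.
Offset of +99.529° east of the west edge: ((99.529 − 11.307) mod 360) = 88.222°.
88.222° ≤ 119.591° ⇒ inside.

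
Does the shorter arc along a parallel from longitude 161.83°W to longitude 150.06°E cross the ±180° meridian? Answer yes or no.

Naïve |150.06 − -161.83| = 311.89° > 180°, so the shorter arc goes the other way round — across 180°.
Signed shortest Δλ = ((150.06 − -161.83 + 180) mod 360) − 180 = -48.11°.
Going west by 48.11° from -161.83° passes through 180° before reaching +150.06°.

Yes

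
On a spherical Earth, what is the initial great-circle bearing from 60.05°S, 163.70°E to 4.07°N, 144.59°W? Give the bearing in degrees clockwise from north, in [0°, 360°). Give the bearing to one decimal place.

Δλ = -144.59 − 163.70 = -308.29°; wrapped into (−180°, 180°]: 51.71°.
θ = atan2( sin Δλ · cos φ₂ , cos φ₁ · sin φ₂ − sin φ₁ · cos φ₂ · cos Δλ )
  = atan2(0.78291, 0.57098) = 53.897° → normalised to [0°, 360°): 53.897°.

53.9°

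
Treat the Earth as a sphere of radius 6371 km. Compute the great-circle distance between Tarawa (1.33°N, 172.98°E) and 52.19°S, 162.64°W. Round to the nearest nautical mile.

Δλ = -162.64 − 172.98 = -335.62°; wrapped into (−180°, 180°]: 24.38°.
Δφ = -52.19 − 1.33 = -53.52°.
a = sin²(Δφ/2) + cos φ₁ · cos φ₂ · sin²(Δλ/2) = 0.230055.
c = 2·atan2(√a, √(1−a)) = 1.00049 rad → d = 6371·c ≈ 6374.12 km ≈ 3441.75 nmi.

3442 nmi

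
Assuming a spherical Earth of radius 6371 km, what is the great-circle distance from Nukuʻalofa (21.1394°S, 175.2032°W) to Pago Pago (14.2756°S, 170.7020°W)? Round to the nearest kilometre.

900 km

Δλ = -170.7020 − -175.2032 = 4.5012°.
Δφ = -14.2756 − -21.1394 = 6.8638°.
a = sin²(Δφ/2) + cos φ₁ · cos φ₂ · sin²(Δλ/2) = 0.004977.
c = 2·atan2(√a, √(1−a)) = 0.14122 rad → d = 6371·c ≈ 899.71 km.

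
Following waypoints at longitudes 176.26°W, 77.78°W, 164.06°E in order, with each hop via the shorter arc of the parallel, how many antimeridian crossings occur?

Leg 1: -176.26° → -77.78°, shortest Δλ = 98.48° (east) — does not cross 180°.
Leg 2: -77.78° → +164.06°, shortest Δλ = -118.16° (west) — crosses 180°.
Total crossings: 1.

1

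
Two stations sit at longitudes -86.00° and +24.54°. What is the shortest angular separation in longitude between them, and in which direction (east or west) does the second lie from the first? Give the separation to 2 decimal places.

Raw difference: 24.54 − -86.00 = 110.54°.
Normalise into (−180°, 180°]: 110.54° stays 110.54°.
Positive ⇒ the second point lies to the east; separation 110.54°.

110.54° east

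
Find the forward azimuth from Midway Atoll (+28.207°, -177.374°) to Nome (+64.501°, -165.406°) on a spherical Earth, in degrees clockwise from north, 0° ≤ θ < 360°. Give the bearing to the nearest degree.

Δλ = -165.406 − -177.374 = 11.968°.
θ = atan2( sin Δλ · cos φ₂ , cos φ₁ · sin φ₂ − sin φ₁ · cos φ₂ · cos Δλ )
  = atan2(0.08927, 0.59635) = 8.514° → normalised to [0°, 360°): 8.514°.

9°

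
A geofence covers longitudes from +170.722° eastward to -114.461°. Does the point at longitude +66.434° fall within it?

Band width going east from +170.722° to -114.461°: ((-114.461 − 170.722) mod 360) = 74.817°.
Offset of +66.434° east of the west edge: ((66.434 − 170.722) mod 360) = 255.712°.
255.712° > 74.817° ⇒ outside.

No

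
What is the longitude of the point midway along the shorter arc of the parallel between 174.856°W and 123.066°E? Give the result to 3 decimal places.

154.105°E

Signed shortest Δλ from -174.856° to +123.066° is -62.078°.
Midpoint longitude = -174.856° + (-62.078°)/2 = -174.856° − 31.039° = -205.895°.
Normalise into (−180°, 180°]: +154.105°.
(The naïve average (-174.856 + +123.066)/2 = -25.895° is on the wrong side of the globe.)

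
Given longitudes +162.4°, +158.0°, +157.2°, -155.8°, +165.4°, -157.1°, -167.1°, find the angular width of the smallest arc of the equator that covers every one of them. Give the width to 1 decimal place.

47.0°

Sort the longitudes: -167.1°, -157.1°, -155.8°, +157.2°, +158.0°, +162.4°, +165.4°.
Eastward gaps between consecutive values (wrapping around): 10.0°, 1.3°, 313.0°, 0.8°, 4.4°, 3.0°, 27.5°.
Largest gap = 313.0° ⇒ minimal covering band is its complement: 360° − 313.0° = 47.0°.
Band runs from +157.2° eastward to -155.8°, crossing the antimeridian.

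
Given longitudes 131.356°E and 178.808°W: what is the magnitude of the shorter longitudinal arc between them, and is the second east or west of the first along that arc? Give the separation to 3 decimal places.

Raw difference: -178.808 − 131.356 = -310.164°.
Normalise into (−180°, 180°]: -310.164° + 360° = 49.836°.
Positive ⇒ the second point lies to the east; separation 49.836°.

49.836° east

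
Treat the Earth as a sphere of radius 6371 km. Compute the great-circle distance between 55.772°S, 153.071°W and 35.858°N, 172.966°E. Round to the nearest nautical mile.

5770 nmi

Δλ = 172.966 − -153.071 = 326.037°; wrapped into (−180°, 180°]: -33.963°.
Δφ = 35.858 − -55.772 = 91.630°.
a = sin²(Δφ/2) + cos φ₁ · cos φ₂ · sin²(Δλ/2) = 0.553109.
c = 2·atan2(√a, √(1−a)) = 1.67722 rad → d = 6371·c ≈ 10685.54 km ≈ 5769.73 nmi.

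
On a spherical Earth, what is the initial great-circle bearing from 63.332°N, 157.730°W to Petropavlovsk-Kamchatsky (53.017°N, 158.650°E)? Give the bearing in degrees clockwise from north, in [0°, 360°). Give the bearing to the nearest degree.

Δλ = 158.650 − -157.730 = 316.380°; wrapped into (−180°, 180°]: -43.620°.
θ = atan2( sin Δλ · cos φ₂ , cos φ₁ · sin φ₂ − sin φ₁ · cos φ₂ · cos Δλ )
  = atan2(-0.41501, -0.03065) = -94.224° → normalised to [0°, 360°): 265.776°.

266°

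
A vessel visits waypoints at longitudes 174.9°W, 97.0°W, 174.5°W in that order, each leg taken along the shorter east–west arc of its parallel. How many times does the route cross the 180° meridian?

Leg 1: -174.9° → -97.0°, shortest Δλ = 77.9° (east) — does not cross 180°.
Leg 2: -97.0° → -174.5°, shortest Δλ = -77.5° (west) — does not cross 180°.
Total crossings: 0.

0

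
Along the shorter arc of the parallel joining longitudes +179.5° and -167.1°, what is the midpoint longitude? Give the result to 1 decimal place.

Signed shortest Δλ from +179.5° to -167.1° is +13.4°.
Midpoint longitude = +179.5° + (+13.4°)/2 = +179.5° + 6.7° = +186.2°.
Normalise into (−180°, 180°]: -173.8°.
(The naïve average (+179.5 + -167.1)/2 = 6.2° is on the wrong side of the globe.)

-173.8°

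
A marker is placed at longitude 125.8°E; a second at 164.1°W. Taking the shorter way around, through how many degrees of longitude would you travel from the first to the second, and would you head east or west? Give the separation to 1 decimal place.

Raw difference: -164.1 − 125.8 = -289.9°.
Normalise into (−180°, 180°]: -289.9° + 360° = 70.1°.
Positive ⇒ the second point lies to the east; separation 70.1°.

70.1° east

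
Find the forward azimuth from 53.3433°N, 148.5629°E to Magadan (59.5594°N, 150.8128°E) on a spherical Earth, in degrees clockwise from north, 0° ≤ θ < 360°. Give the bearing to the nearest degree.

10°

Δλ = 150.8128 − 148.5629 = 2.2499°.
θ = atan2( sin Δλ · cos φ₂ , cos φ₁ · sin φ₂ − sin φ₁ · cos φ₂ · cos Δλ )
  = atan2(0.01989, 0.10859) = 10.379° → normalised to [0°, 360°): 10.379°.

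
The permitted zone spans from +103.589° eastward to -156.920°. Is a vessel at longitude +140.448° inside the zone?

Yes

Band width going east from +103.589° to -156.920°: ((-156.920 − 103.589) mod 360) = 99.491°.
Offset of +140.448° east of the west edge: ((140.448 − 103.589) mod 360) = 36.859°.
36.859° ≤ 99.491° ⇒ inside.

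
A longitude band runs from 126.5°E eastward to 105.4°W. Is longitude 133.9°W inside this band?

Band width going east from +126.5° to -105.4°: ((-105.4 − 126.5) mod 360) = 128.1°.
Offset of -133.9° east of the west edge: ((-133.9 − 126.5) mod 360) = 99.6°.
99.6° ≤ 128.1° ⇒ inside.

Yes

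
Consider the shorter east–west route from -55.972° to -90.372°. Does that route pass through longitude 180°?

Signed shortest Δλ = ((-90.372 − -55.972 + 180) mod 360) − 180 = -34.4°.
Going west by 34.4° from -55.972° reaches -90.372° without touching 180°.

No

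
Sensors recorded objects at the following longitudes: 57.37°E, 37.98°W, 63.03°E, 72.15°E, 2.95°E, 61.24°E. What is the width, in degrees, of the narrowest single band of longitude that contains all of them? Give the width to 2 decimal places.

Sort the longitudes: -37.98°, +2.95°, +57.37°, +61.24°, +63.03°, +72.15°.
Eastward gaps between consecutive values (wrapping around): 40.93°, 54.42°, 3.87°, 1.79°, 9.12°, 249.87°.
Largest gap = 249.87° ⇒ minimal covering band is its complement: 360° − 249.87° = 110.13°.
Band runs from -37.98° eastward to +72.15°.

110.13°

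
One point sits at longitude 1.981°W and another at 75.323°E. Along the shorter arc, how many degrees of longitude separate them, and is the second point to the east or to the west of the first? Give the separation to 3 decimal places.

77.304° east

Raw difference: 75.323 − -1.981 = 77.304°.
Normalise into (−180°, 180°]: 77.304° stays 77.304°.
Positive ⇒ the second point lies to the east; separation 77.304°.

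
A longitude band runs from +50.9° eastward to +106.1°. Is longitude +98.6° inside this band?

Band width going east from +50.9° to +106.1°: ((106.1 − 50.9) mod 360) = 55.2°.
Offset of +98.6° east of the west edge: ((98.6 − 50.9) mod 360) = 47.7°.
47.7° ≤ 55.2° ⇒ inside.

Yes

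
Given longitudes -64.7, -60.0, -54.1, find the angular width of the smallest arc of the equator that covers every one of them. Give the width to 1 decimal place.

Sort the longitudes: -64.7°, -60.0°, -54.1°.
Eastward gaps between consecutive values (wrapping around): 4.7°, 5.9°, 349.4°.
Largest gap = 349.4° ⇒ minimal covering band is its complement: 360° − 349.4° = 10.6°.
Band runs from -64.7° eastward to -54.1°.

10.6°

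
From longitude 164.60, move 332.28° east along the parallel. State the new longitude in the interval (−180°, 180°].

+136.88°

Start at +164.60°; shift +332.28° → +496.88°.
+496.88° lies outside (−180°, 180°]; subtract 360° → +136.88°.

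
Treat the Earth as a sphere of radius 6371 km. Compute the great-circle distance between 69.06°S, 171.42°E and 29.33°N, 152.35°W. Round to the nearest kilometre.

11330 km

Δλ = -152.35 − 171.42 = -323.77°; wrapped into (−180°, 180°]: 36.23°.
Δφ = 29.33 − -69.06 = 98.39°.
a = sin²(Δφ/2) + cos φ₁ · cos φ₂ · sin²(Δλ/2) = 0.603077.
c = 2·atan2(√a, √(1−a)) = 1.77844 rad → d = 6371·c ≈ 11330.43 km.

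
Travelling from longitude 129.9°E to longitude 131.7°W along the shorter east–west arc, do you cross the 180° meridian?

Naïve |-131.7 − 129.9| = 261.6° > 180°, so the shorter arc goes the other way round — across 180°.
Signed shortest Δλ = ((-131.7 − 129.9 + 180) mod 360) − 180 = 98.4°.
Going east by 98.4° from +129.9° passes through 180° before reaching -131.7°.

Yes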